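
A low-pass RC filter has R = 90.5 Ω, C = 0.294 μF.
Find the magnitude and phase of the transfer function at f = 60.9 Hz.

Step 1 — Angular frequency: ω = 2π·60.9 = 382.6 rad/s.
Step 2 — Transfer function: H(jω) = 1/(1 + jωRC).
Step 3 — Denominator: 1 + jωRC = 1 + j·382.6·90.5·2.94e-07 = 1 + j0.01018.
Step 4 — H = 0.9999 - j0.01018.
Step 5 — Magnitude: |H| = 0.9999 (-0.0 dB); phase: φ = -0.6°.

|H| = 0.9999 (-0.0 dB), φ = -0.6°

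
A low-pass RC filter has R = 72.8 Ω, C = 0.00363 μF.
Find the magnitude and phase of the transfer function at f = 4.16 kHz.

Step 1 — Angular frequency: ω = 2π·4160 = 2.614e+04 rad/s.
Step 2 — Transfer function: H(jω) = 1/(1 + jωRC).
Step 3 — Denominator: 1 + jωRC = 1 + j·2.614e+04·72.8·3.63e-09 = 1 + j0.006907.
Step 4 — H = 1 - j0.006907.
Step 5 — Magnitude: |H| = 1 (-0.0 dB); phase: φ = -0.4°.

|H| = 1 (-0.0 dB), φ = -0.4°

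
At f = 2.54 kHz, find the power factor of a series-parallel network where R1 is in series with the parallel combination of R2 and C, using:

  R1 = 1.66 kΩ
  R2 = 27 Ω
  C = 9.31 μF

Step 1 — Angular frequency: ω = 2π·f = 2π·2540 = 1.596e+04 rad/s.
Step 2 — Component impedances:
  R1: Z = R = 1660 Ω
  R2: Z = R = 27 Ω
  C: Z = 1/(jωC) = -j/(ω·C) = 0 - j6.73 Ω
Step 3 — Parallel branch: R2 || C = 1/(1/R2 + 1/C) = 1.58 - j6.337 Ω.
Step 4 — Series with R1: Z_total = R1 + (R2 || C) = 1662 - j6.337 Ω = 1662∠-0.2° Ω.
Step 5 — Power factor: PF = cos(φ) = Re(Z)/|Z| = 1662/1662 = 1.
Step 6 — Type: Im(Z) = -6.337 ⇒ leading (phase φ = -0.2°).

PF = 1 (leading, φ = -0.2°)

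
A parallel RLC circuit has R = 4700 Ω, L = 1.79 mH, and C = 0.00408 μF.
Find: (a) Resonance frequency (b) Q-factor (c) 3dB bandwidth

Step 1 — Resonance: ω₀ = 1/√(LC) = 1/√(0.00179·4.08e-09) = 3.7e+05 rad/s.
Step 2 — f₀ = ω₀/(2π) = 5.889e+04 Hz.
Step 3 — Parallel Q: Q = R/(ω₀L) = 4700/(3.7e+05·0.00179) = 7.096.
Step 4 — Bandwidth: Δω = ω₀/Q = 5.215e+04 rad/s; BW = Δω/(2π) = 8300 Hz.

(a) f₀ = 5.889e+04 Hz  (b) Q = 7.096  (c) BW = 8300 Hz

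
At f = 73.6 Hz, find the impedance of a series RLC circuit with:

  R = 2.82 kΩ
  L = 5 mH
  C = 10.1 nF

Step 1 — Angular frequency: ω = 2π·f = 2π·73.6 = 462.4 rad/s.
Step 2 — Component impedances:
  R: Z = R = 2820 Ω
  L: Z = jωL = j·462.4·0.005 = 0 + j2.312 Ω
  C: Z = 1/(jωC) = -j/(ω·C) = 0 - j2.141e+05 Ω
Step 3 — Series combination: Z_total = R + L + C = 2820 - j2.141e+05 Ω = 2.141e+05∠-89.2° Ω.

Z = 2820 - j2.141e+05 Ω = 2.141e+05∠-89.2° Ω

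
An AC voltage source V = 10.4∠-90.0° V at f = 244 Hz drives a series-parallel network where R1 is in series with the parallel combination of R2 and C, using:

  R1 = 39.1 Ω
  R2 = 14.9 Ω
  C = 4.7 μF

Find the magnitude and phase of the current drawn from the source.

Step 1 — Angular frequency: ω = 2π·f = 2π·244 = 1533 rad/s.
Step 2 — Component impedances:
  R1: Z = R = 39.1 Ω
  R2: Z = R = 14.9 Ω
  C: Z = 1/(jωC) = -j/(ω·C) = 0 - j138.8 Ω
Step 3 — Parallel branch: R2 || C = 1/(1/R2 + 1/C) = 14.73 - j1.581 Ω.
Step 4 — Series with R1: Z_total = R1 + (R2 || C) = 53.83 - j1.581 Ω = 53.85∠-1.7° Ω.
Step 5 — Source phasor: V = 10.4∠-90.0° V = 0 - j10.4 V.
Step 6 — Ohm's law: I = V / Z_total = (0 - j10.4) / (53.83 - j1.581) = 0.005671 - j0.193 A.
Step 7 — Convert to polar: |I| = 0.1931 A, ∠I = -88.3°.

I = 0.1931∠-88.3° A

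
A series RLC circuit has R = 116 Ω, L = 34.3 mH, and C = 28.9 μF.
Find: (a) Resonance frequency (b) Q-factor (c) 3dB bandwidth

Step 1 — Resonance: ω₀ = 1/√(LC) = 1/√(0.0343·2.89e-05) = 1004 rad/s.
Step 2 — f₀ = ω₀/(2π) = 159.9 Hz.
Step 3 — Series Q: Q = ω₀L/R = 1004·0.0343/116 = 0.297.
Step 4 — Bandwidth: Δω = ω₀/Q = 3382 rad/s; BW = Δω/(2π) = 538.2 Hz.

(a) f₀ = 159.9 Hz  (b) Q = 0.297  (c) BW = 538.2 Hz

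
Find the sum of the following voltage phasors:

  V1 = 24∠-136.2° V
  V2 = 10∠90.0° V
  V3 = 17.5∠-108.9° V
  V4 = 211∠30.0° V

Step 1 — Convert each phasor to rectangular form:
  V1 = 24·(cos(-136.2°) + j·sin(-136.2°)) = -17.32 - j16.61 V
  V2 = 10·(cos(90.0°) + j·sin(90.0°)) = 0 + j10 V
  V3 = 17.5·(cos(-108.9°) + j·sin(-108.9°)) = -5.669 - j16.56 V
  V4 = 211·(cos(30.0°) + j·sin(30.0°)) = 182.7 + j105.5 V
Step 2 — Sum components: V_total = 159.7 + j82.33 V.
Step 3 — Convert to polar: |V_total| = 179.7 V, ∠V_total = 27.3°.

V_total = 179.7∠27.3° V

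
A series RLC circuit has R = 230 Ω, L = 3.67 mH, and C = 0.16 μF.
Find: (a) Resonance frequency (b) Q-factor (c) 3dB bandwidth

Step 1 — Resonance: ω₀ = 1/√(LC) = 1/√(0.00367·1.6e-07) = 4.127e+04 rad/s.
Step 2 — f₀ = ω₀/(2π) = 6568 Hz.
Step 3 — Series Q: Q = ω₀L/R = 4.127e+04·0.00367/230 = 0.6585.
Step 4 — Bandwidth: Δω = ω₀/Q = 6.267e+04 rad/s; BW = Δω/(2π) = 9974 Hz.

(a) f₀ = 6568 Hz  (b) Q = 0.6585  (c) BW = 9974 Hz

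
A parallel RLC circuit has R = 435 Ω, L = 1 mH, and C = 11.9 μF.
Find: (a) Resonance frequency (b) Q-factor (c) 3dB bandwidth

Step 1 — Resonance: ω₀ = 1/√(LC) = 1/√(0.001·1.19e-05) = 9167 rad/s.
Step 2 — f₀ = ω₀/(2π) = 1459 Hz.
Step 3 — Parallel Q: Q = R/(ω₀L) = 435/(9167·0.001) = 47.45.
Step 4 — Bandwidth: Δω = ω₀/Q = 193.2 rad/s; BW = Δω/(2π) = 30.75 Hz.

(a) f₀ = 1459 Hz  (b) Q = 47.45  (c) BW = 30.75 Hz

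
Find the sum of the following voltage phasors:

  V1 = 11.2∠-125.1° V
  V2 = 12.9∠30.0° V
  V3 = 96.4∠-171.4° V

Step 1 — Convert each phasor to rectangular form:
  V1 = 11.2·(cos(-125.1°) + j·sin(-125.1°)) = -6.44 - j9.163 V
  V2 = 12.9·(cos(30.0°) + j·sin(30.0°)) = 11.17 + j6.45 V
  V3 = 96.4·(cos(-171.4°) + j·sin(-171.4°)) = -95.32 - j14.42 V
Step 2 — Sum components: V_total = -90.58 - j17.13 V.
Step 3 — Convert to polar: |V_total| = 92.19 V, ∠V_total = -169.3°.

V_total = 92.19∠-169.3° V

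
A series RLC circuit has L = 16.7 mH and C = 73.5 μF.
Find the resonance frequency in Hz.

Step 1 — Resonance condition Im(Z)=0 gives ω₀ = 1/√(LC).
Step 2 — ω₀ = 1/√(0.0167·7.35e-05) = 902.6 rad/s.
Step 3 — f₀ = ω₀/(2π) = 143.7 Hz.

f₀ = 143.7 Hz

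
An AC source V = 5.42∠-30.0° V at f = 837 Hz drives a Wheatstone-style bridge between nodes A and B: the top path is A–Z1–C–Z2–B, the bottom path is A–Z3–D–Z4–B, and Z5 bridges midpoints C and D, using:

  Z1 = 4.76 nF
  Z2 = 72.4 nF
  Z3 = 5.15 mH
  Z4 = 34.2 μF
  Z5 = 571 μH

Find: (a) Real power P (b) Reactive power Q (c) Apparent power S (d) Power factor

Step 1 — Angular frequency: ω = 2π·f = 2π·837 = 5259 rad/s.
Step 2 — Component impedances:
  Z1: Z = 1/(jωC) = -j/(ω·C) = 0 - j3.995e+04 Ω
  Z2: Z = 1/(jωC) = -j/(ω·C) = 0 - j2626 Ω
  Z3: Z = jωL = j·5259·0.00515 = 0 + j27.08 Ω
  Z4: Z = 1/(jωC) = -j/(ω·C) = 0 - j5.56 Ω
  Z5: Z = jωL = j·5259·0.000571 = 0 + j3.003 Ω
Step 3 — Bridge requires nodal analysis (the Z5 bridge couples midpoints C and D, so the two paths cannot be reduced to a simple series/parallel combination). Setting node B to ground and injecting 1 A at node A, the 3-node admittance system at A, C, D solves to V_A = Z_AB = 0 + j21.55 Ω = 21.55∠90.0° Ω.
Step 4 — Source phasor: V = 5.42∠-30.0° V = 4.694 - j2.71 V.
Step 5 — Current: I = V / Z = -0.1257 - j0.2178 A = 0.2515∠-120.0° A.
Step 6 — Complex power: S = V·I* = 0 + j1.363 VA.
Step 7 — Real power: P = Re(S) = 0 W.
Step 8 — Reactive power: Q = Im(S) = 1.363 VAR.
Step 9 — Apparent power: |S| = 1.363 VA.
Step 10 — Power factor: PF = P/|S| = 0 (lagging).

(a) P = 0 W  (b) Q = 1.363 VAR  (c) S = 1.363 VA  (d) PF = 0 (lagging)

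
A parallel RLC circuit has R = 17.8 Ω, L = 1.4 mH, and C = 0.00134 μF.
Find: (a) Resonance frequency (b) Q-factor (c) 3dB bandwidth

Step 1 — Resonance: ω₀ = 1/√(LC) = 1/√(0.0014·1.34e-09) = 7.301e+05 rad/s.
Step 2 — f₀ = ω₀/(2π) = 1.162e+05 Hz.
Step 3 — Parallel Q: Q = R/(ω₀L) = 17.8/(7.301e+05·0.0014) = 0.01741.
Step 4 — Bandwidth: Δω = ω₀/Q = 4.193e+07 rad/s; BW = Δω/(2π) = 6.673e+06 Hz.

(a) f₀ = 1.162e+05 Hz  (b) Q = 0.01741  (c) BW = 6.673e+06 Hz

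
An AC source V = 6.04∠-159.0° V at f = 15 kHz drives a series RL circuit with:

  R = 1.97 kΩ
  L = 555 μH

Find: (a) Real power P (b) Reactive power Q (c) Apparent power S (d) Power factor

Step 1 — Angular frequency: ω = 2π·f = 2π·1.5e+04 = 9.425e+04 rad/s.
Step 2 — Component impedances:
  R: Z = R = 1970 Ω
  L: Z = jωL = j·9.425e+04·0.000555 = 0 + j52.31 Ω
Step 3 — Series combination: Z_total = R + L = 1970 + j52.31 Ω = 1971∠1.5° Ω.
Step 4 — Source phasor: V = 6.04∠-159.0° V = -5.639 - j2.165 V.
Step 5 — Current: I = V / Z = -0.002889 - j0.001022 A = 0.003065∠-160.5° A.
Step 6 — Complex power: S = V·I* = 0.01851 + j0.0004914 VA.
Step 7 — Real power: P = Re(S) = 0.01851 W.
Step 8 — Reactive power: Q = Im(S) = 0.0004914 VAR.
Step 9 — Apparent power: |S| = 0.01851 VA.
Step 10 — Power factor: PF = P/|S| = 0.9996 (lagging).

(a) P = 0.01851 W  (b) Q = 0.0004914 VAR  (c) S = 0.01851 VA  (d) PF = 0.9996 (lagging)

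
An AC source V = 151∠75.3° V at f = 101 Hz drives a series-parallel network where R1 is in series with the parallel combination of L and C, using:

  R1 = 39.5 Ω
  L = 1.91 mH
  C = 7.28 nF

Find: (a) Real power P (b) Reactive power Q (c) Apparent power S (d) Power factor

Step 1 — Angular frequency: ω = 2π·f = 2π·101 = 634.6 rad/s.
Step 2 — Component impedances:
  R1: Z = R = 39.5 Ω
  L: Z = jωL = j·634.6·0.00191 = 0 + j1.212 Ω
  C: Z = 1/(jωC) = -j/(ω·C) = 0 - j2.165e+05 Ω
Step 3 — Parallel branch: L || C = 1/(1/L + 1/C) = 0 + j1.212 Ω.
Step 4 — Series with R1: Z_total = R1 + (L || C) = 39.5 + j1.212 Ω = 39.52∠1.8° Ω.
Step 5 — Source phasor: V = 151∠75.3° V = 38.32 + j146.1 V.
Step 6 — Current: I = V / Z = 1.083 + j3.664 A = 3.821∠73.5° A.
Step 7 — Complex power: S = V·I* = 576.7 + j17.7 VA.
Step 8 — Real power: P = Re(S) = 576.7 W.
Step 9 — Reactive power: Q = Im(S) = 17.7 VAR.
Step 10 — Apparent power: |S| = 577 VA.
Step 11 — Power factor: PF = P/|S| = 0.9995 (lagging).

(a) P = 576.7 W  (b) Q = 17.7 VAR  (c) S = 577 VA  (d) PF = 0.9995 (lagging)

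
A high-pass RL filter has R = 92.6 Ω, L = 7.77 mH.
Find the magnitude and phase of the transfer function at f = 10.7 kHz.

Step 1 — Angular frequency: ω = 2π·1.07e+04 = 6.723e+04 rad/s.
Step 2 — Transfer function: H(jω) = jωL/(R + jωL).
Step 3 — Numerator jωL = j·522.4; denominator R + jωL = 92.6 + j522.4.
Step 4 — H = 0.9695 + j0.1719.
Step 5 — Magnitude: |H| = 0.9846 (-0.1 dB); phase: φ = 10.1°.

|H| = 0.9846 (-0.1 dB), φ = 10.1°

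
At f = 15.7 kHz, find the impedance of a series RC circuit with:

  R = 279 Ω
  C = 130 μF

Step 1 — Angular frequency: ω = 2π·f = 2π·1.57e+04 = 9.865e+04 rad/s.
Step 2 — Component impedances:
  R: Z = R = 279 Ω
  C: Z = 1/(jωC) = -j/(ω·C) = 0 - j0.07798 Ω
Step 3 — Series combination: Z_total = R + C = 279 - j0.07798 Ω = 279∠-0.0° Ω.

Z = 279 - j0.07798 Ω = 279∠-0.0° Ω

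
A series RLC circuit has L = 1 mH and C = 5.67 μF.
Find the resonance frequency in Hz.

Step 1 — Resonance condition Im(Z)=0 gives ω₀ = 1/√(LC).
Step 2 — ω₀ = 1/√(0.001·5.67e-06) = 1.328e+04 rad/s.
Step 3 — f₀ = ω₀/(2π) = 2114 Hz.

f₀ = 2114 Hz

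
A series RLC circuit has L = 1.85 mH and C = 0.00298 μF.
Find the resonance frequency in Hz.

Step 1 — Resonance condition Im(Z)=0 gives ω₀ = 1/√(LC).
Step 2 — ω₀ = 1/√(0.00185·2.98e-09) = 4.259e+05 rad/s.
Step 3 — f₀ = ω₀/(2π) = 6.778e+04 Hz.

f₀ = 6.778e+04 Hz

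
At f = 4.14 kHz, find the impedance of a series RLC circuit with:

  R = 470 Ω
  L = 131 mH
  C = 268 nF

Step 1 — Angular frequency: ω = 2π·f = 2π·4140 = 2.601e+04 rad/s.
Step 2 — Component impedances:
  R: Z = R = 470 Ω
  L: Z = jωL = j·2.601e+04·0.131 = 0 + j3408 Ω
  C: Z = 1/(jωC) = -j/(ω·C) = 0 - j143.4 Ω
Step 3 — Series combination: Z_total = R + L + C = 470 + j3264 Ω = 3298∠81.8° Ω.

Z = 470 + j3264 Ω = 3298∠81.8° Ω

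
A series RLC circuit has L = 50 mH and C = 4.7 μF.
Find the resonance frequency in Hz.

Step 1 — Resonance condition Im(Z)=0 gives ω₀ = 1/√(LC).
Step 2 — ω₀ = 1/√(0.05·4.7e-06) = 2063 rad/s.
Step 3 — f₀ = ω₀/(2π) = 328.3 Hz.

f₀ = 328.3 Hz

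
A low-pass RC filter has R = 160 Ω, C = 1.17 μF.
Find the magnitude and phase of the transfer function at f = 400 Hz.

Step 1 — Angular frequency: ω = 2π·400 = 2513 rad/s.
Step 2 — Transfer function: H(jω) = 1/(1 + jωRC).
Step 3 — Denominator: 1 + jωRC = 1 + j·2513·160·1.17e-06 = 1 + j0.4705.
Step 4 — H = 0.8188 - j0.3852.
Step 5 — Magnitude: |H| = 0.9049 (-0.9 dB); phase: φ = -25.2°.

|H| = 0.9049 (-0.9 dB), φ = -25.2°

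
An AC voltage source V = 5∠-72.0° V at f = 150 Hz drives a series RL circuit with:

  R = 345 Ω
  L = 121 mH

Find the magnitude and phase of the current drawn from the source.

Step 1 — Angular frequency: ω = 2π·f = 2π·150 = 942.5 rad/s.
Step 2 — Component impedances:
  R: Z = R = 345 Ω
  L: Z = jωL = j·942.5·0.121 = 0 + j114 Ω
Step 3 — Series combination: Z_total = R + L = 345 + j114 Ω = 363.4∠18.3° Ω.
Step 4 — Source phasor: V = 5∠-72.0° V = 1.545 - j4.755 V.
Step 5 — Ohm's law: I = V / Z_total = (1.545 - j4.755) / (345 + j114) = -6.996e-05 - j0.01376 A.
Step 6 — Convert to polar: |I| = 0.01376 A, ∠I = -90.3°.

I = 0.01376∠-90.3° A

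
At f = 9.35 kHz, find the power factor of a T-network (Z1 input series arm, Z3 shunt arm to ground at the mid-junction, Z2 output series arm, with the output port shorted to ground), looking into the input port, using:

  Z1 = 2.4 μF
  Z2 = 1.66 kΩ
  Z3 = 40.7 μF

Step 1 — Angular frequency: ω = 2π·f = 2π·9350 = 5.875e+04 rad/s.
Step 2 — Component impedances:
  Z1: Z = 1/(jωC) = -j/(ω·C) = 0 - j7.092 Ω
  Z2: Z = R = 1660 Ω
  Z3: Z = 1/(jωC) = -j/(ω·C) = 0 - j0.4182 Ω
Step 3 — With the output port shorted to ground, the output series arm Z2 runs from the junction to ground; the shunt arm Z3 also runs from the junction to ground. They appear in parallel: Z3 || Z2 = 0.0001054 - j0.4182 Ω.
Step 4 — Series with input arm Z1: Z_in = Z1 + (Z3 || Z2) = 0.0001054 - j7.511 Ω = 7.511∠-90.0° Ω.
Step 5 — Power factor: PF = cos(φ) = Re(Z)/|Z| = 0.0001054/7.511 = 1.403e-05.
Step 6 — Type: Im(Z) = -7.511 ⇒ leading (phase φ = -90.0°).

PF = 1.403e-05 (leading, φ = -90.0°)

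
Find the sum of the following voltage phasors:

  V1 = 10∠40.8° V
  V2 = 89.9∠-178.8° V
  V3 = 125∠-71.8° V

Step 1 — Convert each phasor to rectangular form:
  V1 = 10·(cos(40.8°) + j·sin(40.8°)) = 7.57 + j6.534 V
  V2 = 89.9·(cos(-178.8°) + j·sin(-178.8°)) = -89.88 - j1.883 V
  V3 = 125·(cos(-71.8°) + j·sin(-71.8°)) = 39.04 - j118.7 V
Step 2 — Sum components: V_total = -43.27 - j114.1 V.
Step 3 — Convert to polar: |V_total| = 122 V, ∠V_total = -110.8°.

V_total = 122∠-110.8° V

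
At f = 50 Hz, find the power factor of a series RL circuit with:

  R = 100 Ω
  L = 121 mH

Step 1 — Angular frequency: ω = 2π·f = 2π·50 = 314.2 rad/s.
Step 2 — Component impedances:
  R: Z = R = 100 Ω
  L: Z = jωL = j·314.2·0.121 = 0 + j38.01 Ω
Step 3 — Series combination: Z_total = R + L = 100 + j38.01 Ω = 107∠20.8° Ω.
Step 4 — Power factor: PF = cos(φ) = Re(Z)/|Z| = 100/106.981 = 0.9347.
Step 5 — Type: Im(Z) = 38.01 ⇒ lagging (phase φ = 20.8°).

PF = 0.9347 (lagging, φ = 20.8°)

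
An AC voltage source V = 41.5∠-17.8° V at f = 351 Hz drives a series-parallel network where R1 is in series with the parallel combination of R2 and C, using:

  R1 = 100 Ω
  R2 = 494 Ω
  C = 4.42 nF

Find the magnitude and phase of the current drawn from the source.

Step 1 — Angular frequency: ω = 2π·f = 2π·351 = 2205 rad/s.
Step 2 — Component impedances:
  R1: Z = R = 100 Ω
  R2: Z = R = 494 Ω
  C: Z = 1/(jωC) = -j/(ω·C) = 0 - j1.026e+05 Ω
Step 3 — Parallel branch: R2 || C = 1/(1/R2 + 1/C) = 494 - j2.379 Ω.
Step 4 — Series with R1: Z_total = R1 + (R2 || C) = 594 - j2.379 Ω = 594∠-0.2° Ω.
Step 5 — Source phasor: V = 41.5∠-17.8° V = 39.51 - j12.69 V.
Step 6 — Ohm's law: I = V / Z_total = (39.51 - j12.69) / (594 - j2.379) = 0.06661 - j0.02109 A.
Step 7 — Convert to polar: |I| = 0.06987 A, ∠I = -17.6°.

I = 0.06987∠-17.6° A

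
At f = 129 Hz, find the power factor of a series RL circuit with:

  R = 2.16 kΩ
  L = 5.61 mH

Step 1 — Angular frequency: ω = 2π·f = 2π·129 = 810.5 rad/s.
Step 2 — Component impedances:
  R: Z = R = 2160 Ω
  L: Z = jωL = j·810.5·0.00561 = 0 + j4.547 Ω
Step 3 — Series combination: Z_total = R + L = 2160 + j4.547 Ω = 2160∠0.1° Ω.
Step 4 — Power factor: PF = cos(φ) = Re(Z)/|Z| = 2160/2160 = 1.
Step 5 — Type: Im(Z) = 4.547 ⇒ lagging (phase φ = 0.1°).

PF = 1 (lagging, φ = 0.1°)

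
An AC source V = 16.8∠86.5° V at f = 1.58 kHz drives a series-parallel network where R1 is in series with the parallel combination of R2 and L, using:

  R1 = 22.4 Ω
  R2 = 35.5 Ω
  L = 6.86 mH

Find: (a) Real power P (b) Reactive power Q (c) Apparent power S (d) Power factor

Step 1 — Angular frequency: ω = 2π·f = 2π·1580 = 9927 rad/s.
Step 2 — Component impedances:
  R1: Z = R = 22.4 Ω
  R2: Z = R = 35.5 Ω
  L: Z = jωL = j·9927·0.00686 = 0 + j68.1 Ω
Step 3 — Parallel branch: R2 || L = 1/(1/R2 + 1/L) = 27.91 + j14.55 Ω.
Step 4 — Series with R1: Z_total = R1 + (R2 || L) = 50.31 + j14.55 Ω = 52.38∠16.1° Ω.
Step 5 — Source phasor: V = 16.8∠86.5° V = 1.026 + j16.77 V.
Step 6 — Current: I = V / Z = 0.1078 + j0.3021 A = 0.3208∠70.4° A.
Step 7 — Complex power: S = V·I* = 5.177 + j1.497 VA.
Step 8 — Real power: P = Re(S) = 5.177 W.
Step 9 — Reactive power: Q = Im(S) = 1.497 VAR.
Step 10 — Apparent power: |S| = 5.389 VA.
Step 11 — Power factor: PF = P/|S| = 0.9606 (lagging).

(a) P = 5.177 W  (b) Q = 1.497 VAR  (c) S = 5.389 VA  (d) PF = 0.9606 (lagging)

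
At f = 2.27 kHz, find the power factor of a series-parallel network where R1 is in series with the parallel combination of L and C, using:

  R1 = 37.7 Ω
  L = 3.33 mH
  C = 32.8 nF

Step 1 — Angular frequency: ω = 2π·f = 2π·2270 = 1.426e+04 rad/s.
Step 2 — Component impedances:
  R1: Z = R = 37.7 Ω
  L: Z = jωL = j·1.426e+04·0.00333 = 0 + j47.5 Ω
  C: Z = 1/(jωC) = -j/(ω·C) = 0 - j2138 Ω
Step 3 — Parallel branch: L || C = 1/(1/L + 1/C) = 0 + j48.57 Ω.
Step 4 — Series with R1: Z_total = R1 + (L || C) = 37.7 + j48.57 Ω = 61.49∠52.2° Ω.
Step 5 — Power factor: PF = cos(φ) = Re(Z)/|Z| = 37.7/61.49 = 0.6131.
Step 6 — Type: Im(Z) = 48.57 ⇒ lagging (phase φ = 52.2°).

PF = 0.6131 (lagging, φ = 52.2°)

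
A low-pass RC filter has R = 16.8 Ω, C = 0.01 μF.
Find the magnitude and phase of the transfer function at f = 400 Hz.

Step 1 — Angular frequency: ω = 2π·400 = 2513 rad/s.
Step 2 — Transfer function: H(jω) = 1/(1 + jωRC).
Step 3 — Denominator: 1 + jωRC = 1 + j·2513·16.8·1e-08 = 1 + j0.0004222.
Step 4 — H = 1 - j0.0004222.
Step 5 — Magnitude: |H| = 1 (-0.0 dB); phase: φ = -0.0°.

|H| = 1 (-0.0 dB), φ = -0.0°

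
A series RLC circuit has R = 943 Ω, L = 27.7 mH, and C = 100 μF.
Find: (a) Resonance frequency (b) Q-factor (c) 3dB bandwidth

Step 1 — Resonance condition Im(Z)=0 gives ω₀ = 1/√(LC).
Step 2 — ω₀ = 1/√(0.0277·0.0001) = 600.8 rad/s.
Step 3 — f₀ = ω₀/(2π) = 95.63 Hz.
Step 4 — Series Q: Q = ω₀L/R = 600.8·0.0277/943 = 0.01765.
Step 5 — 3dB bandwidth: Δω = ω₀/Q = 3.404e+04 rad/s; BW = Δω/(2π) = 5418 Hz.

(a) f₀ = 95.63 Hz  (b) Q = 0.01765  (c) BW = 5418 Hz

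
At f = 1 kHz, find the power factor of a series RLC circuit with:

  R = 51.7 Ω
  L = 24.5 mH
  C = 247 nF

Step 1 — Angular frequency: ω = 2π·f = 2π·1000 = 6283 rad/s.
Step 2 — Component impedances:
  R: Z = R = 51.7 Ω
  L: Z = jωL = j·6283·0.0245 = 0 + j153.9 Ω
  C: Z = 1/(jωC) = -j/(ω·C) = 0 - j644.4 Ω
Step 3 — Series combination: Z_total = R + L + C = 51.7 - j490.4 Ω = 493.1∠-84.0° Ω.
Step 4 — Power factor: PF = cos(φ) = Re(Z)/|Z| = 51.7/493.1 = 0.1048.
Step 5 — Type: Im(Z) = -490.4 ⇒ leading (phase φ = -84.0°).

PF = 0.1048 (leading, φ = -84.0°)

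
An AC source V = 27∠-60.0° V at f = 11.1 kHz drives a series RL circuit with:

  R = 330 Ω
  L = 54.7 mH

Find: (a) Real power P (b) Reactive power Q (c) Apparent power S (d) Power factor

Step 1 — Angular frequency: ω = 2π·f = 2π·1.11e+04 = 6.974e+04 rad/s.
Step 2 — Component impedances:
  R: Z = R = 330 Ω
  L: Z = jωL = j·6.974e+04·0.0547 = 0 + j3815 Ω
Step 3 — Series combination: Z_total = R + L = 330 + j3815 Ω = 3829∠85.1° Ω.
Step 4 — Source phasor: V = 27∠-60.0° V = 13.5 - j23.38 V.
Step 5 — Current: I = V / Z = -0.00578 - j0.004039 A = 0.007051∠-145.1° A.
Step 6 — Complex power: S = V·I* = 0.01641 + j0.1897 VA.
Step 7 — Real power: P = Re(S) = 0.01641 W.
Step 8 — Reactive power: Q = Im(S) = 0.1897 VAR.
Step 9 — Apparent power: |S| = 0.1904 VA.
Step 10 — Power factor: PF = P/|S| = 0.08618 (lagging).

(a) P = 0.01641 W  (b) Q = 0.1897 VAR  (c) S = 0.1904 VA  (d) PF = 0.08618 (lagging)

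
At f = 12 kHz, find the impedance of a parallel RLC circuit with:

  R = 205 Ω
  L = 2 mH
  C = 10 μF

Step 1 — Angular frequency: ω = 2π·f = 2π·1.2e+04 = 7.54e+04 rad/s.
Step 2 — Component impedances:
  R: Z = R = 205 Ω
  L: Z = jωL = j·7.54e+04·0.002 = 0 + j150.8 Ω
  C: Z = 1/(jωC) = -j/(ω·C) = 0 - j1.326 Ω
Step 3 — Parallel combination: 1/Z_total = 1/R + 1/L + 1/C; Z_total = 0.008733 - j1.338 Ω = 1.338∠-89.6° Ω.

Z = 0.008733 - j1.338 Ω = 1.338∠-89.6° Ω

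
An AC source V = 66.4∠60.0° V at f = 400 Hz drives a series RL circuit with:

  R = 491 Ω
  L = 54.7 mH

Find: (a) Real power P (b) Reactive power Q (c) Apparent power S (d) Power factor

Step 1 — Angular frequency: ω = 2π·f = 2π·400 = 2513 rad/s.
Step 2 — Component impedances:
  R: Z = R = 491 Ω
  L: Z = jωL = j·2513·0.0547 = 0 + j137.5 Ω
Step 3 — Series combination: Z_total = R + L = 491 + j137.5 Ω = 509.9∠15.6° Ω.
Step 4 — Source phasor: V = 66.4∠60.0° V = 33.2 + j57.5 V.
Step 5 — Current: I = V / Z = 0.09311 + j0.09105 A = 0.1302∠44.4° A.
Step 6 — Complex power: S = V·I* = 8.327 + j2.331 VA.
Step 7 — Real power: P = Re(S) = 8.327 W.
Step 8 — Reactive power: Q = Im(S) = 2.331 VAR.
Step 9 — Apparent power: |S| = 8.647 VA.
Step 10 — Power factor: PF = P/|S| = 0.963 (lagging).

(a) P = 8.327 W  (b) Q = 2.331 VAR  (c) S = 8.647 VA  (d) PF = 0.963 (lagging)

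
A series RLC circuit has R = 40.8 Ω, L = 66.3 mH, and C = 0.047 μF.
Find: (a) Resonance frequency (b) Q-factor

Step 1 — Resonance condition Im(Z)=0 gives ω₀ = 1/√(LC).
Step 2 — ω₀ = 1/√(0.0663·4.7e-08) = 1.791e+04 rad/s.
Step 3 — f₀ = ω₀/(2π) = 2851 Hz.
Step 4 — Series Q: Q = ω₀L/R = 1.791e+04·0.0663/40.8 = 29.11.

(a) f₀ = 2851 Hz  (b) Q = 29.11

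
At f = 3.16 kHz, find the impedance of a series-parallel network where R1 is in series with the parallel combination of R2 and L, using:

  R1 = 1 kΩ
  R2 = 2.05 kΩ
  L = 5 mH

Step 1 — Angular frequency: ω = 2π·f = 2π·3160 = 1.985e+04 rad/s.
Step 2 — Component impedances:
  R1: Z = R = 1000 Ω
  R2: Z = R = 2050 Ω
  L: Z = jωL = j·1.985e+04·0.005 = 0 + j99.27 Ω
Step 3 — Parallel branch: R2 || L = 1/(1/R2 + 1/L) = 4.796 + j99.04 Ω.
Step 4 — Series with R1: Z_total = R1 + (R2 || L) = 1005 + j99.04 Ω = 1010∠5.6° Ω.

Z = 1005 + j99.04 Ω = 1010∠5.6° Ω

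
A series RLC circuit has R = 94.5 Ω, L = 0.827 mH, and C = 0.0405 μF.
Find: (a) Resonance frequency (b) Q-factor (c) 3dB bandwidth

Step 1 — Resonance: ω₀ = 1/√(LC) = 1/√(0.000827·4.05e-08) = 1.728e+05 rad/s.
Step 2 — f₀ = ω₀/(2π) = 2.75e+04 Hz.
Step 3 — Series Q: Q = ω₀L/R = 1.728e+05·0.000827/94.5 = 1.512.
Step 4 — Bandwidth: Δω = ω₀/Q = 1.143e+05 rad/s; BW = Δω/(2π) = 1.819e+04 Hz.

(a) f₀ = 2.75e+04 Hz  (b) Q = 1.512  (c) BW = 1.819e+04 Hz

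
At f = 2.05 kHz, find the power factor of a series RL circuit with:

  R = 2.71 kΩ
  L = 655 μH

Step 1 — Angular frequency: ω = 2π·f = 2π·2050 = 1.288e+04 rad/s.
Step 2 — Component impedances:
  R: Z = R = 2710 Ω
  L: Z = jωL = j·1.288e+04·0.000655 = 0 + j8.437 Ω
Step 3 — Series combination: Z_total = R + L = 2710 + j8.437 Ω = 2710∠0.2° Ω.
Step 4 — Power factor: PF = cos(φ) = Re(Z)/|Z| = 2710/2710 = 1.
Step 5 — Type: Im(Z) = 8.437 ⇒ lagging (phase φ = 0.2°).

PF = 1 (lagging, φ = 0.2°)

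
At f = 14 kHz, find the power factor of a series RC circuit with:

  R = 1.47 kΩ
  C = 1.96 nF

Step 1 — Angular frequency: ω = 2π·f = 2π·1.4e+04 = 8.796e+04 rad/s.
Step 2 — Component impedances:
  R: Z = R = 1470 Ω
  C: Z = 1/(jωC) = -j/(ω·C) = 0 - j5800 Ω
Step 3 — Series combination: Z_total = R + C = 1470 - j5800 Ω = 5983∠-75.8° Ω.
Step 4 — Power factor: PF = cos(φ) = Re(Z)/|Z| = 1470/5983 = 0.2457.
Step 5 — Type: Im(Z) = -5800 ⇒ leading (phase φ = -75.8°).

PF = 0.2457 (leading, φ = -75.8°)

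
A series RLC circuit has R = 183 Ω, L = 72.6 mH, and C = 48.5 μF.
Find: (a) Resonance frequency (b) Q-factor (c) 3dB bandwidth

Step 1 — Resonance: ω₀ = 1/√(LC) = 1/√(0.0726·4.85e-05) = 532.9 rad/s.
Step 2 — f₀ = ω₀/(2π) = 84.82 Hz.
Step 3 — Series Q: Q = ω₀L/R = 532.9·0.0726/183 = 0.2114.
Step 4 — Bandwidth: Δω = ω₀/Q = 2521 rad/s; BW = Δω/(2π) = 401.2 Hz.

(a) f₀ = 84.82 Hz  (b) Q = 0.2114  (c) BW = 401.2 Hz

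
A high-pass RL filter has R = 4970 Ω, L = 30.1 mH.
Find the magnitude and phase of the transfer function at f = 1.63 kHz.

Step 1 — Angular frequency: ω = 2π·1630 = 1.024e+04 rad/s.
Step 2 — Transfer function: H(jω) = jωL/(R + jωL).
Step 3 — Numerator jωL = j·308.3; denominator R + jωL = 4970 + j308.3.
Step 4 — H = 0.003833 + j0.06179.
Step 5 — Magnitude: |H| = 0.06191 (-24.2 dB); phase: φ = 86.5°.

|H| = 0.06191 (-24.2 dB), φ = 86.5°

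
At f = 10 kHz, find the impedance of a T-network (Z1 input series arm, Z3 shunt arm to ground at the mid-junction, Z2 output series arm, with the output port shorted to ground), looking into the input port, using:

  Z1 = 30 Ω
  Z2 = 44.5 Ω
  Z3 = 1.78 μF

Step 1 — Angular frequency: ω = 2π·f = 2π·1e+04 = 6.283e+04 rad/s.
Step 2 — Component impedances:
  Z1: Z = R = 30 Ω
  Z2: Z = R = 44.5 Ω
  Z3: Z = 1/(jωC) = -j/(ω·C) = 0 - j8.941 Ω
Step 3 — With the output port shorted to ground, the output series arm Z2 runs from the junction to ground; the shunt arm Z3 also runs from the junction to ground. They appear in parallel: Z3 || Z2 = 1.727 - j8.594 Ω.
Step 4 — Series with input arm Z1: Z_in = Z1 + (Z3 || Z2) = 31.73 - j8.594 Ω = 32.87∠-15.2° Ω.

Z = 31.73 - j8.594 Ω = 32.87∠-15.2° Ω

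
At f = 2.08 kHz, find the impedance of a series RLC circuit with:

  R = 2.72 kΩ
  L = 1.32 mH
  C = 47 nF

Step 1 — Angular frequency: ω = 2π·f = 2π·2080 = 1.307e+04 rad/s.
Step 2 — Component impedances:
  R: Z = R = 2720 Ω
  L: Z = jωL = j·1.307e+04·0.00132 = 0 + j17.25 Ω
  C: Z = 1/(jωC) = -j/(ω·C) = 0 - j1628 Ω
Step 3 — Series combination: Z_total = R + L + C = 2720 - j1611 Ω = 3161∠-30.6° Ω.

Z = 2720 - j1611 Ω = 3161∠-30.6° Ω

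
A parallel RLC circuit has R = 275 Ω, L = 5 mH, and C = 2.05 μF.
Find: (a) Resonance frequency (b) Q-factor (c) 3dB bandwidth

Step 1 — Resonance: ω₀ = 1/√(LC) = 1/√(0.005·2.05e-06) = 9877 rad/s.
Step 2 — f₀ = ω₀/(2π) = 1572 Hz.
Step 3 — Parallel Q: Q = R/(ω₀L) = 275/(9877·0.005) = 5.568.
Step 4 — Bandwidth: Δω = ω₀/Q = 1774 rad/s; BW = Δω/(2π) = 282.3 Hz.

(a) f₀ = 1572 Hz  (b) Q = 5.568  (c) BW = 282.3 Hz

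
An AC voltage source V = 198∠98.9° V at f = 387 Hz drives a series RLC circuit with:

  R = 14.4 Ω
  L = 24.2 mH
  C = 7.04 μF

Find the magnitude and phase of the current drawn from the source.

Step 1 — Angular frequency: ω = 2π·f = 2π·387 = 2432 rad/s.
Step 2 — Component impedances:
  R: Z = R = 14.4 Ω
  L: Z = jωL = j·2432·0.0242 = 0 + j58.84 Ω
  C: Z = 1/(jωC) = -j/(ω·C) = 0 - j58.42 Ω
Step 3 — Series combination: Z_total = R + L + C = 14.4 + j0.4279 Ω = 14.41∠1.7° Ω.
Step 4 — Source phasor: V = 198∠98.9° V = -30.63 + j195.6 V.
Step 5 — Ohm's law: I = V / Z_total = (-30.63 + j195.6) / (14.4 + j0.4279) = -1.722 + j13.64 A.
Step 6 — Convert to polar: |I| = 13.74 A, ∠I = 97.2°.

I = 13.74∠97.2° A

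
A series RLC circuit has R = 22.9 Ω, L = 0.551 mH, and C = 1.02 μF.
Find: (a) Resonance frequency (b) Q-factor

Step 1 — Resonance condition Im(Z)=0 gives ω₀ = 1/√(LC).
Step 2 — ω₀ = 1/√(0.000551·1.02e-06) = 4.218e+04 rad/s.
Step 3 — f₀ = ω₀/(2π) = 6713 Hz.
Step 4 — Series Q: Q = ω₀L/R = 4.218e+04·0.000551/22.9 = 1.015.

(a) f₀ = 6713 Hz  (b) Q = 1.015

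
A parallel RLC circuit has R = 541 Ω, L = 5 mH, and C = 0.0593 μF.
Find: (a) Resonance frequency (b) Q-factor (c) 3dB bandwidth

Step 1 — Resonance: ω₀ = 1/√(LC) = 1/√(0.005·5.93e-08) = 5.807e+04 rad/s.
Step 2 — f₀ = ω₀/(2π) = 9243 Hz.
Step 3 — Parallel Q: Q = R/(ω₀L) = 541/(5.807e+04·0.005) = 1.863.
Step 4 — Bandwidth: Δω = ω₀/Q = 3.117e+04 rad/s; BW = Δω/(2π) = 4961 Hz.

(a) f₀ = 9243 Hz  (b) Q = 1.863  (c) BW = 4961 Hz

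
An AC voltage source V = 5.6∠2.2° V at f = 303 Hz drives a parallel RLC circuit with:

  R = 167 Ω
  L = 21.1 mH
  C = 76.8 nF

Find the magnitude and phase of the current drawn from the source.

Step 1 — Angular frequency: ω = 2π·f = 2π·303 = 1904 rad/s.
Step 2 — Component impedances:
  R: Z = R = 167 Ω
  L: Z = jωL = j·1904·0.0211 = 0 + j40.17 Ω
  C: Z = 1/(jωC) = -j/(ω·C) = 0 - j6839 Ω
Step 3 — Parallel combination: 1/Z_total = 1/R + 1/L + 1/C; Z_total = 9.236 + j38.17 Ω = 39.27∠76.4° Ω.
Step 4 — Source phasor: V = 5.6∠2.2° V = 5.596 + j0.215 V.
Step 5 — Ohm's law: I = V / Z_total = (5.596 + j0.215) / (9.236 + j38.17) = 0.03883 - j0.1372 A.
Step 6 — Convert to polar: |I| = 0.1426 A, ∠I = -74.2°.

I = 0.1426∠-74.2° A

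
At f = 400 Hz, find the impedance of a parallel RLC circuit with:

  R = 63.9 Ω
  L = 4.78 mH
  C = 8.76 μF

Step 1 — Angular frequency: ω = 2π·f = 2π·400 = 2513 rad/s.
Step 2 — Component impedances:
  R: Z = R = 63.9 Ω
  L: Z = jωL = j·2513·0.00478 = 0 + j12.01 Ω
  C: Z = 1/(jωC) = -j/(ω·C) = 0 - j45.42 Ω
Step 3 — Parallel combination: 1/Z_total = 1/R + 1/L + 1/C; Z_total = 3.919 + j15.33 Ω = 15.82∠75.7° Ω.

Z = 3.919 + j15.33 Ω = 15.82∠75.7° Ω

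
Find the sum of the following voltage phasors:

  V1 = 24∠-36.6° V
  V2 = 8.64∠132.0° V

Step 1 — Convert each phasor to rectangular form:
  V1 = 24·(cos(-36.6°) + j·sin(-36.6°)) = 19.27 - j14.31 V
  V2 = 8.64·(cos(132.0°) + j·sin(132.0°)) = -5.781 + j6.421 V
Step 2 — Sum components: V_total = 13.49 - j7.889 V.
Step 3 — Convert to polar: |V_total| = 15.62 V, ∠V_total = -30.3°.

V_total = 15.62∠-30.3° V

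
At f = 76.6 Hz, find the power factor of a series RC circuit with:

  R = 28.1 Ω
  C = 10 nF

Step 1 — Angular frequency: ω = 2π·f = 2π·76.6 = 481.3 rad/s.
Step 2 — Component impedances:
  R: Z = R = 28.1 Ω
  C: Z = 1/(jωC) = -j/(ω·C) = 0 - j2.078e+05 Ω
Step 3 — Series combination: Z_total = R + C = 28.1 - j2.078e+05 Ω = 2.078e+05∠-90.0° Ω.
Step 4 — Power factor: PF = cos(φ) = Re(Z)/|Z| = 28.1/2.078e+05 = 0.0001352.
Step 5 — Type: Im(Z) = -2.078e+05 ⇒ leading (phase φ = -90.0°).

PF = 0.0001352 (leading, φ = -90.0°)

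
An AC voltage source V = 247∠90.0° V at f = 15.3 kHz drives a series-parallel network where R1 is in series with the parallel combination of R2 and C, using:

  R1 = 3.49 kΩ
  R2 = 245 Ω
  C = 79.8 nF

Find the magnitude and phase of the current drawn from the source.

Step 1 — Angular frequency: ω = 2π·f = 2π·1.53e+04 = 9.613e+04 rad/s.
Step 2 — Component impedances:
  R1: Z = R = 3490 Ω
  R2: Z = R = 245 Ω
  C: Z = 1/(jωC) = -j/(ω·C) = 0 - j130.4 Ω
Step 3 — Parallel branch: R2 || C = 1/(1/R2 + 1/C) = 54.05 - j101.6 Ω.
Step 4 — Series with R1: Z_total = R1 + (R2 || C) = 3544 - j101.6 Ω = 3546∠-1.6° Ω.
Step 5 — Source phasor: V = 247∠90.0° V = 0 + j247 V.
Step 6 — Ohm's law: I = V / Z_total = (0 + j247) / (3544 - j101.6) = -0.001996 + j0.06964 A.
Step 7 — Convert to polar: |I| = 0.06967 A, ∠I = 91.6°.

I = 0.06967∠91.6° A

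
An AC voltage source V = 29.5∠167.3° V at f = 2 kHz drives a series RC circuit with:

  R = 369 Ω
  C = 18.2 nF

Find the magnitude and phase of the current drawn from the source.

Step 1 — Angular frequency: ω = 2π·f = 2π·2000 = 1.257e+04 rad/s.
Step 2 — Component impedances:
  R: Z = R = 369 Ω
  C: Z = 1/(jωC) = -j/(ω·C) = 0 - j4372 Ω
Step 3 — Series combination: Z_total = R + C = 369 - j4372 Ω = 4388∠-85.2° Ω.
Step 4 — Source phasor: V = 29.5∠167.3° V = -28.78 + j6.485 V.
Step 5 — Ohm's law: I = V / Z_total = (-28.78 + j6.485) / (369 - j4372) = -0.002024 - j0.006411 A.
Step 6 — Convert to polar: |I| = 0.006723 A, ∠I = -107.5°.

I = 0.006723∠-107.5° A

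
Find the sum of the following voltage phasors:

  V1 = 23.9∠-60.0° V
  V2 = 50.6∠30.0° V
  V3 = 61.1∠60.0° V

Step 1 — Convert each phasor to rectangular form:
  V1 = 23.9·(cos(-60.0°) + j·sin(-60.0°)) = 11.95 - j20.7 V
  V2 = 50.6·(cos(30.0°) + j·sin(30.0°)) = 43.82 + j25.3 V
  V3 = 61.1·(cos(60.0°) + j·sin(60.0°)) = 30.55 + j52.91 V
Step 2 — Sum components: V_total = 86.32 + j57.52 V.
Step 3 — Convert to polar: |V_total| = 103.7 V, ∠V_total = 33.7°.

V_total = 103.7∠33.7° V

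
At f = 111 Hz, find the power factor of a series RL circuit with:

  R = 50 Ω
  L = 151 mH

Step 1 — Angular frequency: ω = 2π·f = 2π·111 = 697.4 rad/s.
Step 2 — Component impedances:
  R: Z = R = 50 Ω
  L: Z = jωL = j·697.4·0.151 = 0 + j105.3 Ω
Step 3 — Series combination: Z_total = R + L = 50 + j105.3 Ω = 116.6∠64.6° Ω.
Step 4 — Power factor: PF = cos(φ) = Re(Z)/|Z| = 50/116.58 = 0.4289.
Step 5 — Type: Im(Z) = 105.3 ⇒ lagging (phase φ = 64.6°).

PF = 0.4289 (lagging, φ = 64.6°)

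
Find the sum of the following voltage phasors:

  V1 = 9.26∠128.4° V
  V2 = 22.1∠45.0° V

Step 1 — Convert each phasor to rectangular form:
  V1 = 9.26·(cos(128.4°) + j·sin(128.4°)) = -5.752 + j7.257 V
  V2 = 22.1·(cos(45.0°) + j·sin(45.0°)) = 15.63 + j15.63 V
Step 2 — Sum components: V_total = 9.875 + j22.88 V.
Step 3 — Convert to polar: |V_total| = 24.92 V, ∠V_total = 66.7°.

V_total = 24.92∠66.7° V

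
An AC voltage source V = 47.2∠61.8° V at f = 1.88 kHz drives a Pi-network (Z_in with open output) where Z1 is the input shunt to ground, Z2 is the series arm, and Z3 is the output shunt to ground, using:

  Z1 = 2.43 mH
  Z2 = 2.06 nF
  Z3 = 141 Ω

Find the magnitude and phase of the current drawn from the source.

Step 1 — Angular frequency: ω = 2π·f = 2π·1880 = 1.181e+04 rad/s.
Step 2 — Component impedances:
  Z1: Z = jωL = j·1.181e+04·0.00243 = 0 + j28.7 Ω
  Z2: Z = 1/(jωC) = -j/(ω·C) = 0 - j4.11e+04 Ω
  Z3: Z = R = 141 Ω
Step 3 — With open output, the series arm Z2 and the output shunt Z3 appear in series to ground: Z2 + Z3 = 141 - j4.11e+04 Ω.
Step 4 — Parallel with input shunt Z1: Z_in = Z1 || (Z2 + Z3) = 6.888e-05 + j28.72 Ω = 28.72∠90.0° Ω.
Step 5 — Source phasor: V = 47.2∠61.8° V = 22.3 + j41.6 V.
Step 6 — Ohm's law: I = V / Z_total = (22.3 + j41.6) / (6.888e-05 + j28.72) = 1.448 - j0.7765 A.
Step 7 — Convert to polar: |I| = 1.643 A, ∠I = -28.2°.

I = 1.643∠-28.2° A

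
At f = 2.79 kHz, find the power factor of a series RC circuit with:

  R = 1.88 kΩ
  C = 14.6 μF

Step 1 — Angular frequency: ω = 2π·f = 2π·2790 = 1.753e+04 rad/s.
Step 2 — Component impedances:
  R: Z = R = 1880 Ω
  C: Z = 1/(jωC) = -j/(ω·C) = 0 - j3.907 Ω
Step 3 — Series combination: Z_total = R + C = 1880 - j3.907 Ω = 1880∠-0.1° Ω.
Step 4 — Power factor: PF = cos(φ) = Re(Z)/|Z| = 1880/1880 = 1.
Step 5 — Type: Im(Z) = -3.907 ⇒ leading (phase φ = -0.1°).

PF = 1 (leading, φ = -0.1°)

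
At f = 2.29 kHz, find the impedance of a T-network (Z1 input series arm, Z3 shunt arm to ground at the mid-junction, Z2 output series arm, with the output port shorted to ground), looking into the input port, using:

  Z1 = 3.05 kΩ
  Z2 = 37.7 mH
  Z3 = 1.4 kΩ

Step 1 — Angular frequency: ω = 2π·f = 2π·2290 = 1.439e+04 rad/s.
Step 2 — Component impedances:
  Z1: Z = R = 3050 Ω
  Z2: Z = jωL = j·1.439e+04·0.0377 = 0 + j542.4 Ω
  Z3: Z = R = 1400 Ω
Step 3 — With the output port shorted to ground, the output series arm Z2 runs from the junction to ground; the shunt arm Z3 also runs from the junction to ground. They appear in parallel: Z3 || Z2 = 182.7 + j471.6 Ω.
Step 4 — Series with input arm Z1: Z_in = Z1 + (Z3 || Z2) = 3233 + j471.6 Ω = 3267∠8.3° Ω.

Z = 3233 + j471.6 Ω = 3267∠8.3° Ω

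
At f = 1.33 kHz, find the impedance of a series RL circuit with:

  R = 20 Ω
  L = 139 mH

Step 1 — Angular frequency: ω = 2π·f = 2π·1330 = 8357 rad/s.
Step 2 — Component impedances:
  R: Z = R = 20 Ω
  L: Z = jωL = j·8357·0.139 = 0 + j1162 Ω
Step 3 — Series combination: Z_total = R + L = 20 + j1162 Ω = 1162∠89.0° Ω.

Z = 20 + j1162 Ω = 1162∠89.0° Ω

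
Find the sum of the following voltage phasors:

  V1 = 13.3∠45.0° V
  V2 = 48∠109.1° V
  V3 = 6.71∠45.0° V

Step 1 — Convert each phasor to rectangular form:
  V1 = 13.3·(cos(45.0°) + j·sin(45.0°)) = 9.405 + j9.405 V
  V2 = 48·(cos(109.1°) + j·sin(109.1°)) = -15.71 + j45.36 V
  V3 = 6.71·(cos(45.0°) + j·sin(45.0°)) = 4.745 + j4.745 V
Step 2 — Sum components: V_total = -1.557 + j59.51 V.
Step 3 — Convert to polar: |V_total| = 59.53 V, ∠V_total = 91.5°.

V_total = 59.53∠91.5° V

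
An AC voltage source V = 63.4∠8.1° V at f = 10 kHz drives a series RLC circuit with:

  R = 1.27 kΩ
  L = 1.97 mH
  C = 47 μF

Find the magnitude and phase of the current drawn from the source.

Step 1 — Angular frequency: ω = 2π·f = 2π·1e+04 = 6.283e+04 rad/s.
Step 2 — Component impedances:
  R: Z = R = 1270 Ω
  L: Z = jωL = j·6.283e+04·0.00197 = 0 + j123.8 Ω
  C: Z = 1/(jωC) = -j/(ω·C) = 0 - j0.3386 Ω
Step 3 — Series combination: Z_total = R + L + C = 1270 + j123.4 Ω = 1276∠5.6° Ω.
Step 4 — Source phasor: V = 63.4∠8.1° V = 62.77 + j8.933 V.
Step 5 — Ohm's law: I = V / Z_total = (62.77 + j8.933) / (1270 + j123.4) = 0.04964 + j0.002209 A.
Step 6 — Convert to polar: |I| = 0.04969 A, ∠I = 2.5°.

I = 0.04969∠2.5° A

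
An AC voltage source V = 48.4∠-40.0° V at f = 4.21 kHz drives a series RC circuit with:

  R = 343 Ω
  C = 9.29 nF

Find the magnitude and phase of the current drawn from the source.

Step 1 — Angular frequency: ω = 2π·f = 2π·4210 = 2.645e+04 rad/s.
Step 2 — Component impedances:
  R: Z = R = 343 Ω
  C: Z = 1/(jωC) = -j/(ω·C) = 0 - j4069 Ω
Step 3 — Series combination: Z_total = R + C = 343 - j4069 Ω = 4084∠-85.2° Ω.
Step 4 — Source phasor: V = 48.4∠-40.0° V = 37.08 - j31.11 V.
Step 5 — Ohm's law: I = V / Z_total = (37.08 - j31.11) / (343 - j4069) = 0.008354 + j0.008407 A.
Step 6 — Convert to polar: |I| = 0.01185 A, ∠I = 45.2°.

I = 0.01185∠45.2° A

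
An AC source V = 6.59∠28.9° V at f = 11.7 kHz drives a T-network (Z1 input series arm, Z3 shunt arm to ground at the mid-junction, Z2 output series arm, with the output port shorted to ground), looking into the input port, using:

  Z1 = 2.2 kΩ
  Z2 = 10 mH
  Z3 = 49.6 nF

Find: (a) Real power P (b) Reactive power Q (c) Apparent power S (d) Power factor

Step 1 — Angular frequency: ω = 2π·f = 2π·1.17e+04 = 7.351e+04 rad/s.
Step 2 — Component impedances:
  Z1: Z = R = 2200 Ω
  Z2: Z = jωL = j·7.351e+04·0.01 = 0 + j735.1 Ω
  Z3: Z = 1/(jωC) = -j/(ω·C) = 0 - j274.3 Ω
Step 3 — With the output port shorted to ground, the output series arm Z2 runs from the junction to ground; the shunt arm Z3 also runs from the junction to ground. They appear in parallel: Z3 || Z2 = 0 - j437.5 Ω.
Step 4 — Series with input arm Z1: Z_in = Z1 + (Z3 || Z2) = 2200 - j437.5 Ω = 2243∠-11.2° Ω.
Step 5 — Source phasor: V = 6.59∠28.9° V = 5.769 + j3.185 V.
Step 6 — Current: I = V / Z = 0.002246 + j0.001894 A = 0.002938∠40.1° A.
Step 7 — Complex power: S = V·I* = 0.01899 - j0.003776 VA.
Step 8 — Real power: P = Re(S) = 0.01899 W.
Step 9 — Reactive power: Q = Im(S) = -0.003776 VAR.
Step 10 — Apparent power: |S| = 0.01936 VA.
Step 11 — Power factor: PF = P/|S| = 0.9808 (leading).

(a) P = 0.01899 W  (b) Q = -0.003776 VAR  (c) S = 0.01936 VA  (d) PF = 0.9808 (leading)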